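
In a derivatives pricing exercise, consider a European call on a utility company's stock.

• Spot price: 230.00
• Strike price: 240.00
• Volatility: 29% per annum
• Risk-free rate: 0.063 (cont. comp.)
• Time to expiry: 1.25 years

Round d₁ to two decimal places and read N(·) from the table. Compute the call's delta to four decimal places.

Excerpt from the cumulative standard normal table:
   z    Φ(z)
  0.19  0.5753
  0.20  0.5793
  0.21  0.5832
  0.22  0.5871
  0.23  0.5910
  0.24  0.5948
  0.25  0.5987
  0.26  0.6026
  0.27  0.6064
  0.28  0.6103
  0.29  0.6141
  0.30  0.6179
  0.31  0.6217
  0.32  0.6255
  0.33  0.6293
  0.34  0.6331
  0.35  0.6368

T = 1.25;  σ√T = 0.3242
d₁ = [ln(230/240) + (0.063 + ½·0.29²)·1.25] / (σ√T) = (-0.0426 + 0.1313) / 0.3242 = 0.2737 which rounds to 0.27
N(d₁) = N(0.27) = 0.6064
Δ_call = N(d₁) = 0.6064

0.6064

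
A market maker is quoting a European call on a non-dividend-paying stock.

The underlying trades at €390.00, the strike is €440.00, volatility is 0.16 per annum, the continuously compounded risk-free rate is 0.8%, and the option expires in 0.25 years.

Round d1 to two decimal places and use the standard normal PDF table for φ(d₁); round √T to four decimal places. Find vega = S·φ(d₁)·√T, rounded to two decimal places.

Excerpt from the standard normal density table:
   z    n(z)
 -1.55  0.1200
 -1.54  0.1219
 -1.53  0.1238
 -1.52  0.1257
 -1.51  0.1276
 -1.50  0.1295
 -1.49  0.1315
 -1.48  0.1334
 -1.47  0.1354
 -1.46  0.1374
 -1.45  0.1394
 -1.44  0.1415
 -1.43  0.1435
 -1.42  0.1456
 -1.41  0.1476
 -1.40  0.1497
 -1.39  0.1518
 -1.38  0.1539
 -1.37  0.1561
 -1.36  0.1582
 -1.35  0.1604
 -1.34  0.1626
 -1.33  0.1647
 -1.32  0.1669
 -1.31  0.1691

σ√T = 0.16·√0.25 = 0.0800
d₁ = [ln(390/440) + (0.008 + ½·0.16²)·0.25] / (σ√T) = (-0.1206 + 0.0052) / 0.0800 = -1.4428 ⇒ -1.44
√T = √0.25 = 0.5000
φ(d₁) = φ(-1.44) = 0.1415
vega = S·φ(d₁)·√T = 390·0.1415·0.5000 = 27.5925

27.59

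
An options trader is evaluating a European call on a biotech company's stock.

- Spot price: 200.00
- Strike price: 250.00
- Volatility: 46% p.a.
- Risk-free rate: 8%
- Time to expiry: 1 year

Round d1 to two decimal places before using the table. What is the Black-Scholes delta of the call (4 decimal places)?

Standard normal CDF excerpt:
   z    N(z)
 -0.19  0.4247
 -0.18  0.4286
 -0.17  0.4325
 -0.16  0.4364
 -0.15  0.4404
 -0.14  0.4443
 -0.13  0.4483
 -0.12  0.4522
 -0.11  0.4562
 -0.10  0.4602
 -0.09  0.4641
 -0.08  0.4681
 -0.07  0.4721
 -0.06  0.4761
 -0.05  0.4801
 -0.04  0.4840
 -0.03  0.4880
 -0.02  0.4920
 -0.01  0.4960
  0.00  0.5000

0.4681

T = 1;  σ√T = 0.4600
ln(S/K) + (r + σ²/2)T = ln(200/250) + (0.08 + 0.46²/2)·1 = -0.2231 + 0.1858 = -0.0373
d₁ = -0.0373 / 0.4600 = -0.0812 ⇒ -0.08
N(d₁) = N(-0.08) = 0.4681
Δ_call = N(d₁) = 0.4681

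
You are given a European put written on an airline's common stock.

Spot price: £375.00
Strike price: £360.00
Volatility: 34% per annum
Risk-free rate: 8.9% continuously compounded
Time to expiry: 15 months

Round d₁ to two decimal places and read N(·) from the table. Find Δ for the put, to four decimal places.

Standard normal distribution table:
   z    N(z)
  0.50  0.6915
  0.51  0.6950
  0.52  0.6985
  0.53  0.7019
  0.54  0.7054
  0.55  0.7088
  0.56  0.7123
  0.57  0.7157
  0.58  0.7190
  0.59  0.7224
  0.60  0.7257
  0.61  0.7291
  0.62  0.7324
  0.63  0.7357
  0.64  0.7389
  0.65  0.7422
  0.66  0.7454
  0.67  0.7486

-0.2776

T = 1.25;  σ√T = 0.3801
ln(S/K) + (r + σ²/2)T = ln(375/360) + (0.089 + 0.34²/2)·1.25 = 0.0408 + 0.1835 = 0.2243
d₁ = 0.2243 / 0.3801 = 0.5901 ⇒ 0.59
N(d₁) = N(0.59) = 0.7224
Δ_put = N(d₁) − 1 = 0.7224 − 1 = -0.2776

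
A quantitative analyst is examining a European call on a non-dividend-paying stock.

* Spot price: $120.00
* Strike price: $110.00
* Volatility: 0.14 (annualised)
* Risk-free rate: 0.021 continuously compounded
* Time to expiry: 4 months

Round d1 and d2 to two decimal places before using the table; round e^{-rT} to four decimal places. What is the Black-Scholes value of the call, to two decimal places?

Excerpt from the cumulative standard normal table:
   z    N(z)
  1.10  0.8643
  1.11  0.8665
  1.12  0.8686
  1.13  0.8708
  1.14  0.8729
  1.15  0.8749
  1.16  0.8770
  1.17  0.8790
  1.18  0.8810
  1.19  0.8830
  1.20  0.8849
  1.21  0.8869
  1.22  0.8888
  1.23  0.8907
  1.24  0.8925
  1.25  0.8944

$11.31

T = 0.3333;  σ√T = 0.0808
d₁ = [ln(120/110) + (0.021 + ½·0.14²)·0.3333] / (σ√T) = (0.0870 + 0.0103) / 0.0808 = 1.2035 → 1.20
d₂ = 1.2035 − 0.0808 = 1.1227 → 1.12
e^(−rT) = e^(−0.021·0.3333) = 0.9930
N(d₁) = N(1.20) = 0.8849;  N(d₂) = N(1.12) = 0.8686
C = 120·0.8849 − 110·0.9930·0.8686 = 106.1880 − 94.8772 = 11.3108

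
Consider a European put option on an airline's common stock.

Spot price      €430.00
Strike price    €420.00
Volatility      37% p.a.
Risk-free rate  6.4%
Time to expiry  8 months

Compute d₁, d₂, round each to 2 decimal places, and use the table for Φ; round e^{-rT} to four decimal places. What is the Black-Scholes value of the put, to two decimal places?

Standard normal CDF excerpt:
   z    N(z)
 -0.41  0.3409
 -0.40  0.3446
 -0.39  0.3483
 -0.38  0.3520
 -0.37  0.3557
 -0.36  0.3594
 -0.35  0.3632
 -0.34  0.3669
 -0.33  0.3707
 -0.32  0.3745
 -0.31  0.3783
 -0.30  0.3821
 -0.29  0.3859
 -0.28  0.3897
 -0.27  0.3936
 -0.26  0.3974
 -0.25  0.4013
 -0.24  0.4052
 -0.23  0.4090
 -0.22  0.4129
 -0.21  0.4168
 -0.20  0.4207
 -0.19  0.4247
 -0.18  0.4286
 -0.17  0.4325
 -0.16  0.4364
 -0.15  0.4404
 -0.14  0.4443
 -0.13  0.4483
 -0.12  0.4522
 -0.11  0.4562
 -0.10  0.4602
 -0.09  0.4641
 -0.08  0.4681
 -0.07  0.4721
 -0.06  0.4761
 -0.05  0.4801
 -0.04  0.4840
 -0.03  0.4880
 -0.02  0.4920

σ√T = 0.37·√0.6667 = 0.3021
d₁ = [ln(430/420) + (0.064 + 0.37²/2)·0.6667] / 0.3021 = [0.0235 + 0.0883] / 0.3021 = 0.3702 ⇒ 0.37
d₂ = d₁ − σ√T = 0.3702 − 0.3021 = 0.0681 ⇒ 0.07
exp(−rT) = exp(−0.064·0.6667) = 0.9582
N(−d₂) = N(-0.07) = 0.4721;  N(−d₁) = N(-0.37) = 0.3557
P = 420·0.9582·0.4721 − 430·0.3557 = 189.9938 − 152.9510 = 37.0428

€37.04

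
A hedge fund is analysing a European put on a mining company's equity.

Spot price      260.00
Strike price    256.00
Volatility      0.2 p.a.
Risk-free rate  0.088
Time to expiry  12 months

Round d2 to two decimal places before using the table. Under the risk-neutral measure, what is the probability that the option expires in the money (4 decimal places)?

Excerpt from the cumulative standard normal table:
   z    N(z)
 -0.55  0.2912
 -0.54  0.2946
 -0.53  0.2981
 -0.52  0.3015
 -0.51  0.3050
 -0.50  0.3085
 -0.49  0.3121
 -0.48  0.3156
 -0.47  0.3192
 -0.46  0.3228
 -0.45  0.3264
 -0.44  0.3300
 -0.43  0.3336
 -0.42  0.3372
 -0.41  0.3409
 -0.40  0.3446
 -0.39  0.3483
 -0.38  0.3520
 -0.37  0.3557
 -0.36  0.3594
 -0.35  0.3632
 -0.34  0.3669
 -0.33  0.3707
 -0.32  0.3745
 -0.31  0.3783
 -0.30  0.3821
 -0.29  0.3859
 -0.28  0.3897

σ√T = 0.2 × 1.0000 = 0.2000
d₁ = [ln(260/256) + (0.088 + ½·0.2²)·1] / (σ√T) = (0.0155 + 0.1080) / 0.2000 = 0.6175 ⇒ 0.62
d₂ = 0.6175 − 0.2000 = 0.4175 ⇒ 0.42
Risk-neutral Pr[S_T < K] = N(−d₂) = N(-0.42) = 0.3372

0.3372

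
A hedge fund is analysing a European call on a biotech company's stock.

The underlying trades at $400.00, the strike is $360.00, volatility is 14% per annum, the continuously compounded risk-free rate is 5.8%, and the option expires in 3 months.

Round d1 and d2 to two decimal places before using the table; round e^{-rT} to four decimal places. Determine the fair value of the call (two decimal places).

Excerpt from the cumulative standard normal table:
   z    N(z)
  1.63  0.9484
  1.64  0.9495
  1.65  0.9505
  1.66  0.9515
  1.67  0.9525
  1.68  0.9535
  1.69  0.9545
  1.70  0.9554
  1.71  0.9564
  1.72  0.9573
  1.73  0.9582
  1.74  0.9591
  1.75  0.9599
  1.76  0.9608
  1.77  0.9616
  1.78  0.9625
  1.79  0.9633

$45.64

σ√T = 0.14 × 0.5000 = 0.0700
d₁ = [ln(400/360) + (0.058 + 0.14²/2)·0.25] / 0.0700 = [0.1054 + 0.0169] / 0.0700 = 1.7473 ≈ 1.75
d₂ = d₁ − σ√T = 1.7473 − 0.0700 = 1.6773 ≈ 1.68
exp(−rT) = exp(−0.058·0.25) = 0.9856
C = 400·N(1.75) − 360·0.9856·N(1.68) = 400·0.9599 − 360·0.9856·0.9535 = 383.9600 − 338.3171 = 45.6429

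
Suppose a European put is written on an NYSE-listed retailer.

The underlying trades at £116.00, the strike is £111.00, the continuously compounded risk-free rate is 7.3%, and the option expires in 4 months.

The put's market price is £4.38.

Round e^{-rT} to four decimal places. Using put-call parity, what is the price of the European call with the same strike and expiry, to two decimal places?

e^(−rT) = e^(−0.073·0.3333) = 0.9760
Put-call parity: C − P = S − K·e^(−rT) = 116 − 111·0.9760 = 116 − 108.3360 = 7.6640
C = P + (C − P) = 4.38 + (7.6640) = 12.0440

£12.04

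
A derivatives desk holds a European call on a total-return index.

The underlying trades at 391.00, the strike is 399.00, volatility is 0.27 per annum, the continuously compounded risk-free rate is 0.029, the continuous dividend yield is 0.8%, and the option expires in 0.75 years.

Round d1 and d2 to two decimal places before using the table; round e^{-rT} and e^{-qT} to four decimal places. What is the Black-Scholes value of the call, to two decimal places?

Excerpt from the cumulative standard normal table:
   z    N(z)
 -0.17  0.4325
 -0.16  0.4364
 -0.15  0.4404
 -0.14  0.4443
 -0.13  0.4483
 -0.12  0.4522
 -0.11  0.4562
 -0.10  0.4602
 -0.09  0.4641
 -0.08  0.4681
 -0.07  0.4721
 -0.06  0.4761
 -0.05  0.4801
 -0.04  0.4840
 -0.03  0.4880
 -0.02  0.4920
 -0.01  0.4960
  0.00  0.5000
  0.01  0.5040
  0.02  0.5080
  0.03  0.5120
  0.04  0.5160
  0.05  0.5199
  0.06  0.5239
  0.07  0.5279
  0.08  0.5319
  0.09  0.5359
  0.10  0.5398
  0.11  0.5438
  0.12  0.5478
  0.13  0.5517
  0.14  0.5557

36.33

σ√T = 0.27·√0.75 = 0.2338
ln(S/K) + (r − q + σ²/2)T = ln(391/399) + (0.029 − 0.008 + 0.27²/2)·0.75 = -0.0203 + 0.0431 = 0.0228
d₁ = 0.0228 / 0.2338 = 0.0977 ≈ 0.10
d₂ = d₁ − σ√T = 0.0977 − 0.2338 = -0.1362 ≈ -0.14
exp(−qT) = exp(−0.008·0.75) = 0.9940;  exp(−rT) = exp(−0.029·0.75) = 0.9785
C = 391·0.9940·N(0.10) − 399·0.9785·N(-0.14) = 391·0.9940·0.5398 − 399·0.9785·0.4443 = 209.7954 − 173.4643 = 36.3312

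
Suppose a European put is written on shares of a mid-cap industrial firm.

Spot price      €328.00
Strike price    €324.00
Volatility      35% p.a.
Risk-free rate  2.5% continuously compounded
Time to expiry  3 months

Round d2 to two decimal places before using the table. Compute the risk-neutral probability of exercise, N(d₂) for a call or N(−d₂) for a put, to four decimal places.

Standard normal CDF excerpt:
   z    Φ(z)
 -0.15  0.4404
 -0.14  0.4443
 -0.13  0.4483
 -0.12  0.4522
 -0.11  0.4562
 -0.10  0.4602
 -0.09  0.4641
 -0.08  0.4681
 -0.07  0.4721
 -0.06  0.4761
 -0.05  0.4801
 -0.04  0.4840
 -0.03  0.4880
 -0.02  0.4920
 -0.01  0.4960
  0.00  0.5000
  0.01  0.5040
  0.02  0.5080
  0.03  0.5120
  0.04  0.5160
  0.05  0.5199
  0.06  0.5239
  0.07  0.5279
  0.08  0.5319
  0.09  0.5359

0.4920

σ√T = 0.35·√0.25 = 0.1750
ln(S/K) + (r + σ²/2)T = ln(328/324) + (0.025 + 0.35²/2)·0.25 = 0.0123 + 0.0216 = 0.0338
d₁ = 0.0338 / 0.1750 = 0.1933 which rounds to 0.19
d₂ = d₁ − σ√T = 0.1933 − 0.1750 = 0.0183 which rounds to 0.02
Pr(exercise) under Q = N(−d₂) = N(-0.02) = 0.4920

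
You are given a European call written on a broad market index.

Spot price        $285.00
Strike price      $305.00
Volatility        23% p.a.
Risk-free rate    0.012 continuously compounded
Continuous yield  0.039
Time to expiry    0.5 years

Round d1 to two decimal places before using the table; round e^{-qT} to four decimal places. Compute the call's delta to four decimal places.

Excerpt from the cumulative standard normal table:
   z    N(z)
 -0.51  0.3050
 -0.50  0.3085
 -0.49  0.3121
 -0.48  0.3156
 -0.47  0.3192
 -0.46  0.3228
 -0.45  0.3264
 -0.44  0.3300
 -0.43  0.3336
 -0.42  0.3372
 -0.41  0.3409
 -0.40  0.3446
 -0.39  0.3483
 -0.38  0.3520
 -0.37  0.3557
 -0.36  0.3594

σ√T = 0.23·√0.5 = 0.1626
ln(S/K) + (r − q + σ²/2)T = ln(285/305) + (0.012 − 0.039 + 0.23²/2)·0.5 = -0.0678 − 0.0003 = -0.0681
d₁ = -0.0681 / 0.1626 = -0.4187 which rounds to -0.42
N(d₁) = N(-0.42) = 0.3372
Δ_call = e^(−qT)·N(d₁) = 0.9807·0.3372 = 0.3307

0.3307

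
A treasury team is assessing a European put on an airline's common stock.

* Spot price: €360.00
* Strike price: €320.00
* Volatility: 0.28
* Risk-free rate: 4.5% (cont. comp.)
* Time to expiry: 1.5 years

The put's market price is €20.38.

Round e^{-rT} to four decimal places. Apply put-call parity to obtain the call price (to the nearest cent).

e^(−rT) = e^(−0.045·1.5) = 0.9347
Put-call parity: C − P = S − K·e^(−rT) = 360 − 320·0.9347 = 360 − 299.1040 = 60.8960
C = P + (C − P) = 20.38 + (60.8960) = 81.2760

€81.28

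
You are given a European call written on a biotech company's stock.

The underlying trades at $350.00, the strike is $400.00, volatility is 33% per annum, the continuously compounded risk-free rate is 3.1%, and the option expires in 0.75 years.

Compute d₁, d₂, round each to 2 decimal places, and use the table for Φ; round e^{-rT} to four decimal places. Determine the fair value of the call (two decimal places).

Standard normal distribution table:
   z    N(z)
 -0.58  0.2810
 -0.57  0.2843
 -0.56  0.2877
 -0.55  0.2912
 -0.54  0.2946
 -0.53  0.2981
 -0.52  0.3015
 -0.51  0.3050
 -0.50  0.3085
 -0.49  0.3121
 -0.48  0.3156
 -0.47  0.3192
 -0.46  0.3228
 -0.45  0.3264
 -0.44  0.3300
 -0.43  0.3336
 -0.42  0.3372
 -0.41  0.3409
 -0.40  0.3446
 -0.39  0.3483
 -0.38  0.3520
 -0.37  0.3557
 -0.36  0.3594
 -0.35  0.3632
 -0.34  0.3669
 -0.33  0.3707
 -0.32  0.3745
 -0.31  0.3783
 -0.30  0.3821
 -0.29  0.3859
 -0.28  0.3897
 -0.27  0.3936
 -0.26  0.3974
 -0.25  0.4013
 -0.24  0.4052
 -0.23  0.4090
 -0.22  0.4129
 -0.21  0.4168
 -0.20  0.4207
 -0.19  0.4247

$25.32

σ√T = 0.33·√0.75 = 0.2858
d₁ = [ln(350/400) + (0.031 + ½·0.33²)·0.75] / (σ√T) = (-0.1335 + 0.0641) / 0.2858 = -0.2430 ≈ -0.24
d₂ = -0.2430 − 0.2858 = -0.5288 ≈ -0.53
exp(−rT) = exp(−0.031·0.75) = 0.9770
C = 350·N(-0.24) − 400·0.9770·N(-0.53) = 350·0.4052 − 400·0.9770·0.2981 = 141.8200 − 116.4975 = 25.3225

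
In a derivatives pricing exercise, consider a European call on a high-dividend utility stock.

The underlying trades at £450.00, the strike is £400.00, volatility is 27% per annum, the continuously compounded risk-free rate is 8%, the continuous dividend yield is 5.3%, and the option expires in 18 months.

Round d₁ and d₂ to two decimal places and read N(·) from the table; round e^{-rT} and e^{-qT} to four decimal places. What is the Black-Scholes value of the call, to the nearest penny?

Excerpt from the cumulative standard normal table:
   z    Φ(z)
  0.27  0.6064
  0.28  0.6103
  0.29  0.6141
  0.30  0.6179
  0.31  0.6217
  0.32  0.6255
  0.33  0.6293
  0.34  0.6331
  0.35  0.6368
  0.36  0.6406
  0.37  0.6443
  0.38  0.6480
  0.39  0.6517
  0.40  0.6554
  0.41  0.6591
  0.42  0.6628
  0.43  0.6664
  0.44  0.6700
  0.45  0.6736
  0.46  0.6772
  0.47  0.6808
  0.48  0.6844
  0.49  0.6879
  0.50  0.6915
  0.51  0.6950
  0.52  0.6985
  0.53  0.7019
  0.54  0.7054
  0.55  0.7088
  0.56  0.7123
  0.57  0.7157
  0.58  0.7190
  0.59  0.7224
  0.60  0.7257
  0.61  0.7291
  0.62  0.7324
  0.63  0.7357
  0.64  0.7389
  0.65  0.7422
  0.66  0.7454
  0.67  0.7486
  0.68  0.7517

T = 1.5;  σ√T = 0.3307
d₁ = [ln(450/400) + (0.08 − 0.053 + 0.27²/2)·1.5] / 0.3307 = [0.1178 + 0.0952] / 0.3307 = 0.6440 ≈ 0.64
d₂ = d₁ − σ√T = 0.6440 − 0.3307 = 0.3133 ≈ 0.31
e^(−qT) = e^(−0.053·1.5) = 0.9236;  e^(−rT) = e^(−0.08·1.5) = 0.8869
N(d₁) = N(0.64) = 0.7389;  N(d₂) = N(0.31) = 0.6217
C = 450·0.9236·0.7389 − 400·0.8869·0.6217 = 307.1016 − 220.5543 = 86.5473

£86.55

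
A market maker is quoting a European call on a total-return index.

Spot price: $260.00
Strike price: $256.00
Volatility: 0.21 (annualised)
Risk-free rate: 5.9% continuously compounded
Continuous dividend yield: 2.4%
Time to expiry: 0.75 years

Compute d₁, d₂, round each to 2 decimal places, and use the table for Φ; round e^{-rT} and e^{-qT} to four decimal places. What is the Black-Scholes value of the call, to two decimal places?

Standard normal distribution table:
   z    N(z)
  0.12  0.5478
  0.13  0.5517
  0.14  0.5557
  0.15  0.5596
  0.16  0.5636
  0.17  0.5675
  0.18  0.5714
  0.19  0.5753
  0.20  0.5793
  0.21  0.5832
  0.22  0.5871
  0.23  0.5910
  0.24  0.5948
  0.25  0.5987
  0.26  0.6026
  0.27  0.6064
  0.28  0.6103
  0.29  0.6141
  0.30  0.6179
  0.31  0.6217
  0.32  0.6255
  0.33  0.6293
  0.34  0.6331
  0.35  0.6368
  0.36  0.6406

σ√T = 0.21 × 0.8660 = 0.1819
d₁ = [ln(260/256) + (0.059 − 0.024 + ½·0.21²)·0.75] / (σ√T) = (0.0155 + 0.0428) / 0.1819 = 0.3205 which rounds to 0.32
d₂ = 0.3205 − 0.1819 = 0.1387 which rounds to 0.14
exp(−qT) = exp(−0.024·0.75) = 0.9822;  exp(−rT) = exp(−0.059·0.75) = 0.9567
N(d₁) = N(0.32) = 0.6255;  N(d₂) = N(0.14) = 0.5557
C = 260·0.9822·0.6255 − 256·0.9567·0.5557 = 159.7352 − 136.0994 = 23.6358

$23.64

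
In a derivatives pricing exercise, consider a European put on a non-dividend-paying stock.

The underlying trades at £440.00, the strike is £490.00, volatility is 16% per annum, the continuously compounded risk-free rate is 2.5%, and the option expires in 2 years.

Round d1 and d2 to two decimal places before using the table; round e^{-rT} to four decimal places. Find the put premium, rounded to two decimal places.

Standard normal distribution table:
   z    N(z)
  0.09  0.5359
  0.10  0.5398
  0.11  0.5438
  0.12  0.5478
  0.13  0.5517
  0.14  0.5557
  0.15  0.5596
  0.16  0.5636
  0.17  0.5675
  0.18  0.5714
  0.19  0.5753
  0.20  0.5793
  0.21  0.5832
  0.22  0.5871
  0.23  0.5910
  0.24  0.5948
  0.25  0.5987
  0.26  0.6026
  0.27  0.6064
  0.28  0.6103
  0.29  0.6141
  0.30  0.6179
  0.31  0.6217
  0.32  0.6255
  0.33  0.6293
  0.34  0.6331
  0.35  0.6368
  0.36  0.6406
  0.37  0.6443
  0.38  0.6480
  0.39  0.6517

σ√T = 0.16 × 1.4142 = 0.2263
d₁ = [ln(440/490) + (0.025 + 0.16²/2)·2] / 0.2263 = [-0.1076 + 0.0756] / 0.2263 = -0.1416 ≈ -0.14
d₂ = d₁ − σ√T = -0.1416 − 0.2263 = -0.3678 ≈ -0.37
exp(−rT) = exp(−0.025·2) = 0.9512
N(−d₂) = N(0.37) = 0.6443;  N(−d₁) = N(0.14) = 0.5557
P = 490·0.9512·0.6443 − 440·0.5557 = 300.3005 − 244.5080 = 55.7925

£55.79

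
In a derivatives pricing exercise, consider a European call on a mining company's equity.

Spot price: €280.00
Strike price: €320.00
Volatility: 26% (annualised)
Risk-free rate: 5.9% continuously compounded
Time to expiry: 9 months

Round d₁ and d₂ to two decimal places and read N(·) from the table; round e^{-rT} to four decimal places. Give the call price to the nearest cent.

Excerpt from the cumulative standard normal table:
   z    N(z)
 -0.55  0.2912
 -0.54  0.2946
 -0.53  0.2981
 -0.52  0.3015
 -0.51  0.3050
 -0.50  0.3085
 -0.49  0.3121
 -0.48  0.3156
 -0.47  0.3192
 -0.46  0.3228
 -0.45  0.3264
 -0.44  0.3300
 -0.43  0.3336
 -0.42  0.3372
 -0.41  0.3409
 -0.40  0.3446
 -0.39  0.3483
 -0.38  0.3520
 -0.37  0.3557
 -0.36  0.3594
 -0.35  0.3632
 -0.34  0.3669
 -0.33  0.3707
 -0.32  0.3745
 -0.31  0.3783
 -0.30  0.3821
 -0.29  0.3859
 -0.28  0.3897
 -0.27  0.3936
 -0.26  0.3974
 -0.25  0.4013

σ√T = 0.26·√0.75 = 0.2252
d₁ = [ln(280/320) + (0.059 + 0.26²/2)·0.75] / 0.2252 = [-0.1335 + 0.0696] / 0.2252 = -0.2839 ⇒ -0.28
d₂ = d₁ − σ√T = -0.2839 − 0.2252 = -0.5091 ⇒ -0.51
exp(−rT) = exp(−0.059·0.75) = 0.9567
N(d₁) = N(-0.28) = 0.3897;  N(d₂) = N(-0.51) = 0.3050
C = 280·0.3897 − 320·0.9567·0.3050 = 109.1160 − 93.3739 = 15.7421

€15.74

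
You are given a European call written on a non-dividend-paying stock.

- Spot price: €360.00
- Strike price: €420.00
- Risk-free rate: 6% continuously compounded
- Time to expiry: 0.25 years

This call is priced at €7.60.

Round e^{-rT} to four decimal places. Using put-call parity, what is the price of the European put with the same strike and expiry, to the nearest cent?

exp(−rT) = exp(−0.06·0.25) = 0.9851
Put-call parity: C − P = S − K·e^(−rT) = 360 − 420·0.9851 = 360 − 413.7420 = -53.7420
P = C − (C − P) = 7.60 − (-53.7420) = 61.3420

€61.34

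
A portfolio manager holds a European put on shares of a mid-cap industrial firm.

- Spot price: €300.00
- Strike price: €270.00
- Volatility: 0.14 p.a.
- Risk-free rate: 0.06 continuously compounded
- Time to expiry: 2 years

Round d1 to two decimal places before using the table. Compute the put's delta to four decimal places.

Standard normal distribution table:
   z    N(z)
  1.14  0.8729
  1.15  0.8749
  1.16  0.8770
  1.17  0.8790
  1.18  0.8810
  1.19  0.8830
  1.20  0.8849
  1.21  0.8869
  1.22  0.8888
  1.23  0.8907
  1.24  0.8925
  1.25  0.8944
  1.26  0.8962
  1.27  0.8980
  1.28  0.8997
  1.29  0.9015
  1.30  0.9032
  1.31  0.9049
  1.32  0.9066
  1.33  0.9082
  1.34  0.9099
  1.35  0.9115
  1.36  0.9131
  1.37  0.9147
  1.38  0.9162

-0.1075

σ√T = 0.14 × 1.4142 = 0.1980
ln(S/K) + (r + σ²/2)T = ln(300/270) + (0.06 + 0.14²/2)·2 = 0.1054 + 0.1396 = 0.2450
d₁ = 0.2450 / 0.1980 = 1.2372 which rounds to 1.24
N(d₁) = N(1.24) = 0.8925
Δ_put = N(d₁) − 1 = 0.8925 − 1 = -0.1075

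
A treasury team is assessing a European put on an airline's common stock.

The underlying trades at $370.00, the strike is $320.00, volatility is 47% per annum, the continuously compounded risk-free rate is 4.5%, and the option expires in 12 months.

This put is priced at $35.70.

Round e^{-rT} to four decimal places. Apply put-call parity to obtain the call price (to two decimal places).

$99.78

exp(−rT) = exp(−0.045·1) = 0.9560
Put-call parity: C − P = S − K·e^(−rT) = 370 − 320·0.9560 = 370 − 305.9200 = 64.0800
C = P + (C − P) = 35.70 + (64.0800) = 99.7800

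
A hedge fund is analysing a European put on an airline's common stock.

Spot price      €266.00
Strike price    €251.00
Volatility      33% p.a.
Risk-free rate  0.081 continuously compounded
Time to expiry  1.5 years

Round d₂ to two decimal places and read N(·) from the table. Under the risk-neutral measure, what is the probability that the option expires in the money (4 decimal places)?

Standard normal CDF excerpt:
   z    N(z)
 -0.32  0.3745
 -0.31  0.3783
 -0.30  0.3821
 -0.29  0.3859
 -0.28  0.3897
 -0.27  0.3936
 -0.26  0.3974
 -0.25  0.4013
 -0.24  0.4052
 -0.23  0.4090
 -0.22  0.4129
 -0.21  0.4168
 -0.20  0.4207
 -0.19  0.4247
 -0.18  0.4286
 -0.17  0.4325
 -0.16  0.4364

σ√T = 0.33·√1.5 = 0.4042
d₁ = [ln(266/251) + (0.081 + 0.33²/2)·1.5] / 0.4042 = [0.0580 + 0.2032] / 0.4042 = 0.6463 ⇒ 0.65
d₂ = d₁ − σ√T = 0.6463 − 0.4042 = 0.2421 ⇒ 0.24
Pr(exercise) under Q = N(−d₂) = N(-0.24) = 0.4052

0.4052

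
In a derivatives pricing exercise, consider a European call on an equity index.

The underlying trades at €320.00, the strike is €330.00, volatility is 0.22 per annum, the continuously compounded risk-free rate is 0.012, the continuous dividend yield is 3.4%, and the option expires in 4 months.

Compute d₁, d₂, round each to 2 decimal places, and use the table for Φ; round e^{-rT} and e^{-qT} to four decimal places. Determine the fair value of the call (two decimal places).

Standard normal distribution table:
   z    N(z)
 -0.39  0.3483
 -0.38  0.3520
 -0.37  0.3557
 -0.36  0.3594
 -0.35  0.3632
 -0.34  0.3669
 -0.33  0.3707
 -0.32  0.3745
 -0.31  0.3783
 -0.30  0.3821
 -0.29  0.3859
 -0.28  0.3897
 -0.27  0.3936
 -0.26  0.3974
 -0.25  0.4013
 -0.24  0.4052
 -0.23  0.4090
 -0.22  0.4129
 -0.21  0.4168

σ√T = 0.22·√0.3333 = 0.1270
ln(S/K) + (r − q + σ²/2)T = ln(320/330) + (0.012 − 0.034 + 0.22²/2)·0.3333 = -0.0308 + 0.0007 = -0.0300
d₁ = -0.0300 / 0.1270 = -0.2365 which rounds to -0.24
d₂ = d₁ − σ√T = -0.2365 − 0.1270 = -0.3635 which rounds to -0.36
e^(−qT) = e^(−0.034·0.3333) = 0.9887;  e^(−rT) = e^(−0.012·0.3333) = 0.9960
N(d₁) = N(-0.24) = 0.4052;  N(d₂) = N(-0.36) = 0.3594
C = 320·0.9887·0.4052 − 330·0.9960·0.3594 = 128.1988 − 118.1276 = 10.0712

€10.07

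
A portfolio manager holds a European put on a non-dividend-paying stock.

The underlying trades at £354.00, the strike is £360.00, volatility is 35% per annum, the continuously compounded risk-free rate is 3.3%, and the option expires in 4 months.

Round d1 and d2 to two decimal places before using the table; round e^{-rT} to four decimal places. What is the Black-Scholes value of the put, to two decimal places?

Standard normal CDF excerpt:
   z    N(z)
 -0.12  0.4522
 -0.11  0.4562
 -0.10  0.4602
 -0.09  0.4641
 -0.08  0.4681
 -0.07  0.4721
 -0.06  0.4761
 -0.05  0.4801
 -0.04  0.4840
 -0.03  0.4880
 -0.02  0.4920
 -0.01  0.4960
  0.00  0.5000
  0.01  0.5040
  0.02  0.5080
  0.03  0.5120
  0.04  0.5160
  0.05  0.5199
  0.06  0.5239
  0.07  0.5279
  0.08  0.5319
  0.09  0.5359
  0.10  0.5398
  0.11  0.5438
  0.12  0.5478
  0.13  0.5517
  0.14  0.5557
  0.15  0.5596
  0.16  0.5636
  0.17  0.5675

σ√T = 0.35·√0.3333 = 0.2021
d₁ = [ln(354/360) + (0.033 + 0.35²/2)·0.3333] / 0.2021 = [-0.0168 + 0.0314] / 0.2021 = 0.0723 ⇒ 0.07
d₂ = d₁ − σ√T = 0.0723 − 0.2021 = -0.1298 ⇒ -0.13
e^(−rT) = e^(−0.033·0.3333) = 0.9891
P = 360·0.9891·N(0.13) − 354·N(-0.07) = 360·0.9891·0.5517 − 354·0.4721 = 196.4471 − 167.1234 = 29.3237

£29.32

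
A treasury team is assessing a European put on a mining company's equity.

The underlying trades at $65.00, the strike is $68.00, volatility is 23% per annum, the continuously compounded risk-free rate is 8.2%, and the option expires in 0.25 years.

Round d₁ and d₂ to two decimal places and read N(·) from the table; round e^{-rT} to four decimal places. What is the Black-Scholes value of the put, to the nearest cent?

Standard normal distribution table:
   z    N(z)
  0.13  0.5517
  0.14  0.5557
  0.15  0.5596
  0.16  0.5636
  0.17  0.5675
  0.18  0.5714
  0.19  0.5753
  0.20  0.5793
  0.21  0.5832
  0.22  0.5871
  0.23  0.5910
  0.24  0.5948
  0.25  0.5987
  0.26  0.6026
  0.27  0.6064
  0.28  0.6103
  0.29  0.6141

σ√T = 0.23·√0.25 = 0.1150
d₁ = [ln(65/68) + (0.082 + 0.23²/2)·0.25] / 0.1150 = [-0.0451 + 0.0271] / 0.1150 = -0.1566 which rounds to -0.16
d₂ = d₁ − σ√T = -0.1566 − 0.1150 = -0.2716 which rounds to -0.27
exp(−rT) = exp(−0.082·0.25) = 0.9797
P = 68·0.9797·N(0.27) − 65·N(0.16) = 68·0.9797·0.6064 − 65·0.5636 = 40.3981 − 36.6340 = 3.7641

$3.76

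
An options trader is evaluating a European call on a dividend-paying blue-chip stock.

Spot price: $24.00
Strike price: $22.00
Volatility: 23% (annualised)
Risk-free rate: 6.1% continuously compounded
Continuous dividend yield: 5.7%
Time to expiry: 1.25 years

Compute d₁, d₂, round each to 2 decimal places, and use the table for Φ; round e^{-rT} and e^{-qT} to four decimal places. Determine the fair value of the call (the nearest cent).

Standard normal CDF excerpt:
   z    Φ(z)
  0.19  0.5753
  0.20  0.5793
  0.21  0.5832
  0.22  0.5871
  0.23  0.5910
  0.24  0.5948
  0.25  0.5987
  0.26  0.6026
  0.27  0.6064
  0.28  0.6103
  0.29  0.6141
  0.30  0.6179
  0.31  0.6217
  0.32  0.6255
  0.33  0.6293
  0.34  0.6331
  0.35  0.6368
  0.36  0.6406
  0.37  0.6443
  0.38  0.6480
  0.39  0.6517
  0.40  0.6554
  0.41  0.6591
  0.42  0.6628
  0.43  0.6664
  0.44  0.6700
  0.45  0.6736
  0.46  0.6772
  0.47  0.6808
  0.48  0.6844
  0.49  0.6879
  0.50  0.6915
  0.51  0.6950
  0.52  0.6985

$3.33

σ√T = 0.23 × 1.1180 = 0.2571
d₁ = [ln(24/22) + (0.061 − 0.057 + 0.23²/2)·1.25] / 0.2571 = [0.0870 + 0.0381] / 0.2571 = 0.4864 → 0.49
d₂ = d₁ − σ√T = 0.4864 − 0.2571 = 0.2292 → 0.23
exp(−qT) = exp(−0.057·1.25) = 0.9312;  exp(−rT) = exp(−0.061·1.25) = 0.9266
N(d₁) = N(0.49) = 0.6879;  N(d₂) = N(0.23) = 0.5910
C = 24·0.9312·0.6879 − 22·0.9266·0.5910 = 15.3737 − 12.0477 = 3.3261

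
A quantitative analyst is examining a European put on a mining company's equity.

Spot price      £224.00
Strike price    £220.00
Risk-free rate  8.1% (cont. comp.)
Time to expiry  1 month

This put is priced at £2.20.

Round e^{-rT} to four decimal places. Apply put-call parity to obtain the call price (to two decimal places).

£7.67

exp(−rT) = exp(−0.081·0.08333) = 0.9933
Put-call parity: C − P = S − K·e^(−rT) = 224 − 220·0.9933 = 224 − 218.5260 = 5.4740
C = P + (C − P) = 2.20 + (5.4740) = 7.6740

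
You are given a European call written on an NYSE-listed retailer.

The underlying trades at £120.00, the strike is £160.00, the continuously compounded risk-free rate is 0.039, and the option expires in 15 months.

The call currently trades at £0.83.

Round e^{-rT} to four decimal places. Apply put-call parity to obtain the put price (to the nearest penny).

£33.21

e^(−rT) = e^(−0.039·1.25) = 0.9524
Put-call parity: C − P = S − K·e^(−rT) = 120 − 160·0.9524 = 120 − 152.3840 = -32.3840
P = C − (C − P) = 0.83 − (-32.3840) = 33.2140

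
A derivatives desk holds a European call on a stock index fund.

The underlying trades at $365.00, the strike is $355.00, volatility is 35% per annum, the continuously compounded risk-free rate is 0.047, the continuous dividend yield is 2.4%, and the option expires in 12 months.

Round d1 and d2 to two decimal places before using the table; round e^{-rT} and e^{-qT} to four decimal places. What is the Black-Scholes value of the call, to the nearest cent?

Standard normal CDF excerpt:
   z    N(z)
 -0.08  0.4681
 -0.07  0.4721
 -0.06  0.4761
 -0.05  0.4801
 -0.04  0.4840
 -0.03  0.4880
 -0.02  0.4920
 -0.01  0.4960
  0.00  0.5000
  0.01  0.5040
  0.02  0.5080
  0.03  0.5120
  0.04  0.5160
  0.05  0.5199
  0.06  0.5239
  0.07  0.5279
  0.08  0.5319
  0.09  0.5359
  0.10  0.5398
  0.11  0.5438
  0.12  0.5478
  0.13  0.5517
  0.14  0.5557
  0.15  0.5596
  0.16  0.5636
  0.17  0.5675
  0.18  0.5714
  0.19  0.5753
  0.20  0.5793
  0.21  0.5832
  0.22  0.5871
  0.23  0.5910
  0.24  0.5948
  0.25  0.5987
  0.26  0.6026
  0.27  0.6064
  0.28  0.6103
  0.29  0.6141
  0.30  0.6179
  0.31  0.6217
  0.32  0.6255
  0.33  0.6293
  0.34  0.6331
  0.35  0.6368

σ√T = 0.35 × 1.0000 = 0.3500
ln(S/K) + (r − q + σ²/2)T = ln(365/355) + (0.047 − 0.024 + 0.35²/2)·1 = 0.0278 + 0.0842 = 0.1120
d₁ = 0.1120 / 0.3500 = 0.3201 → 0.32
d₂ = d₁ − σ√T = 0.3201 − 0.3500 = -0.0299 → -0.03
exp(−qT) = exp(−0.024·1) = 0.9763;  exp(−rT) = exp(−0.047·1) = 0.9541
N(d₁) = N(0.32) = 0.6255;  N(d₂) = N(-0.03) = 0.4880
C = 365·0.9763·0.6255 − 355·0.9541·0.4880 = 222.8966 − 165.2883 = 57.6083

$57.61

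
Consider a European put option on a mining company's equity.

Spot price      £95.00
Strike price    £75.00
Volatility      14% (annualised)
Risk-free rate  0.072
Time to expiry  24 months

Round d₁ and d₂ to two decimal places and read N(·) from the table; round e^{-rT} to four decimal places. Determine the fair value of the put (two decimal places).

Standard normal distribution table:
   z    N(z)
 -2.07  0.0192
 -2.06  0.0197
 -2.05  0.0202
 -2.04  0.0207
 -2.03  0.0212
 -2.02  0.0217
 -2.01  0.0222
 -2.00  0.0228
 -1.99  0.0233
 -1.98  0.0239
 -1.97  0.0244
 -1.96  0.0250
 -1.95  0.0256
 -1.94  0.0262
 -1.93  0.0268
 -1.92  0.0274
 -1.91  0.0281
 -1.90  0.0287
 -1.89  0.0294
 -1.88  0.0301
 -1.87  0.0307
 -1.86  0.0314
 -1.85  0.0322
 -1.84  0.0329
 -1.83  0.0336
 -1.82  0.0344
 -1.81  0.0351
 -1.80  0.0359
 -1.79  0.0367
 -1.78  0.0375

σ√T = 0.14 × 1.4142 = 0.1980
d₁ = [ln(95/75) + (0.072 + 0.14²/2)·2] / 0.1980 = [0.2364 + 0.1636] / 0.1980 = 2.0202 → 2.02
d₂ = d₁ − σ√T = 2.0202 − 0.1980 = 1.8223 → 1.82
e^(−rT) = e^(−0.072·2) = 0.8659
N(−d₂) = N(-1.82) = 0.0344;  N(−d₁) = N(-2.02) = 0.0217
P = 75·0.8659·0.0344 − 95·0.0217 = 2.2340 − 2.0615 = 0.1725

£0.17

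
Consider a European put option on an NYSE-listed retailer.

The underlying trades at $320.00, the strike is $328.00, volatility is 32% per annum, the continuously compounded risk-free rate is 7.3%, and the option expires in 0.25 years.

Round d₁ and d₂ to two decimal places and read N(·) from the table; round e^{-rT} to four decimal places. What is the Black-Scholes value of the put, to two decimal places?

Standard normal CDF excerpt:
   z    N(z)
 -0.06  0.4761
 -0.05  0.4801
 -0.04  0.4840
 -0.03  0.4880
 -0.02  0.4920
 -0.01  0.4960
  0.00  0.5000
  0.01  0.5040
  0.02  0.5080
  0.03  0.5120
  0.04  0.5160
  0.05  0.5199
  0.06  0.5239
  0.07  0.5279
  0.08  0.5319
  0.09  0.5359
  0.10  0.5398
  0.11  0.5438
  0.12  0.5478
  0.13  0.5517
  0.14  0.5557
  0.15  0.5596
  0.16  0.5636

T = 0.25;  σ√T = 0.1600
d₁ = [ln(320/328) + (0.073 + 0.32²/2)·0.25] / 0.1600 = [-0.0247 + 0.0311] / 0.1600 = 0.0397 ≈ 0.04
d₂ = d₁ − σ√T = 0.0397 − 0.1600 = -0.1203 ≈ -0.12
exp(−rT) = exp(−0.073·0.25) = 0.9819
P = 328·0.9819·N(0.12) − 320·N(-0.04) = 328·0.9819·0.5478 − 320·0.4840 = 176.4262 − 154.8800 = 21.5462

$21.55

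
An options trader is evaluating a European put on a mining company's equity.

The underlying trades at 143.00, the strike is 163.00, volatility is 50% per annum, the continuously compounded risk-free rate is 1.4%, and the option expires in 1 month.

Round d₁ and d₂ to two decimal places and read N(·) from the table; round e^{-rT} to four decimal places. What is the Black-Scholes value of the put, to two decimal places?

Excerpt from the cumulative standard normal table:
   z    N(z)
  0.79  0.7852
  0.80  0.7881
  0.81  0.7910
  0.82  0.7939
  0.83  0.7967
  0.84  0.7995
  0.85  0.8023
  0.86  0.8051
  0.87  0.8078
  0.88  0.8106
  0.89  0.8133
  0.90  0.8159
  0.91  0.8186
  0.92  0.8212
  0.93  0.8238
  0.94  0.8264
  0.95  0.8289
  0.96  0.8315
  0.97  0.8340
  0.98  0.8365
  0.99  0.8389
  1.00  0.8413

21.85

σ√T = 0.5·√0.08333 = 0.1443
d₁ = [ln(143/163) + (0.014 + ½·0.5²)·0.08333] / (σ√T) = (-0.1309 + 0.0116) / 0.1443 = -0.8267 → -0.83
d₂ = -0.8267 − 0.1443 = -0.9710 → -0.97
exp(−rT) = exp(−0.014·0.08333) = 0.9988
N(−d₂) = N(0.97) = 0.8340;  N(−d₁) = N(0.83) = 0.7967
P = 163·0.9988·0.8340 − 143·0.7967 = 135.7789 − 113.9281 = 21.8508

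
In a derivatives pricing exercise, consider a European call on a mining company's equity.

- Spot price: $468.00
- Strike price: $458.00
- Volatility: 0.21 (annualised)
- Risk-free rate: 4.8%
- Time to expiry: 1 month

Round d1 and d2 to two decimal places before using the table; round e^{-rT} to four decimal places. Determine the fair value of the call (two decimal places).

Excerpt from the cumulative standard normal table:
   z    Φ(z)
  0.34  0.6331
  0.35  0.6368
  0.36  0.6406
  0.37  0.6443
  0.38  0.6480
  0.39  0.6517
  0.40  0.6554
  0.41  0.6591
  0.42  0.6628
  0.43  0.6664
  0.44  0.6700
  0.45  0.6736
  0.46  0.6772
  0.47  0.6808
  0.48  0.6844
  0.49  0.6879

$17.96

T = 0.08333;  σ√T = 0.0606
d₁ = [ln(468/458) + (0.048 + ½·0.21²)·0.08333] / (σ√T) = (0.0216 + 0.0058) / 0.0606 = 0.4526 → 0.45
d₂ = 0.4526 − 0.0606 = 0.3920 → 0.39
exp(−rT) = exp(−0.048·0.08333) = 0.9960
C = 468·N(0.45) − 458·0.9960·N(0.39) = 468·0.6736 − 458·0.9960·0.6517 = 315.2448 − 297.2847 = 17.9601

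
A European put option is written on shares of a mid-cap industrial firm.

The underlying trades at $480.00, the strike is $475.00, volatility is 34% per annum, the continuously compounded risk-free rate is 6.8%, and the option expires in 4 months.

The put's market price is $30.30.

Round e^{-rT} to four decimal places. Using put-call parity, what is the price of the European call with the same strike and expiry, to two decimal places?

e^(−rT) = e^(−0.068·0.3333) = 0.9776
Put-call parity: C − P = S − K·e^(−rT) = 480 − 475·0.9776 = 480 − 464.3600 = 15.6400
C = P + (C − P) = 30.30 + (15.6400) = 45.9400

$45.94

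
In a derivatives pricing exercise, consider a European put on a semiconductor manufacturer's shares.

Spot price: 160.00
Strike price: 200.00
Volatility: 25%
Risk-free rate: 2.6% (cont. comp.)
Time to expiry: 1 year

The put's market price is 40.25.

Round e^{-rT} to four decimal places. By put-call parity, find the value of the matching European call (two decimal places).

5.39

exp(−rT) = exp(−0.026·1) = 0.9743
Put-call parity: C − P = S − K·e^(−rT) = 160 − 200·0.9743 = 160 − 194.8600 = -34.8600
C = P + (C − P) = 40.25 + (-34.8600) = 5.3900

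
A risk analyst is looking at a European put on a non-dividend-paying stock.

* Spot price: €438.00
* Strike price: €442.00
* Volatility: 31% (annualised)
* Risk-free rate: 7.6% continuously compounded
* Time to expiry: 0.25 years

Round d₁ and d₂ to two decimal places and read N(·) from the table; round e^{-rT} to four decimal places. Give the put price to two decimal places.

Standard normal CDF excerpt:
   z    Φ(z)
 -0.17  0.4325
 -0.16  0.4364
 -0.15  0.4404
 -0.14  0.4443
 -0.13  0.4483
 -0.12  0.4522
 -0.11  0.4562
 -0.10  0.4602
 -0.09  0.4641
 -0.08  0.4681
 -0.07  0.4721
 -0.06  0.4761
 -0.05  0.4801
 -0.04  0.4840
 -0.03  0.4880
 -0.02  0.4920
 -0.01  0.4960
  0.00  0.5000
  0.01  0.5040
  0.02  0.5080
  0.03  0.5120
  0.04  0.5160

σ√T = 0.31 × 0.5000 = 0.1550
d₁ = [ln(438/442) + (0.076 + 0.31²/2)·0.25] / 0.1550 = [-0.0091 + 0.0310] / 0.1550 = 0.1414 ⇒ 0.14
d₂ = d₁ − σ√T = 0.1414 − 0.1550 = -0.0136 ⇒ -0.01
exp(−rT) = exp(−0.076·0.25) = 0.9812
N(−d₂) = N(0.01) = 0.5040;  N(−d₁) = N(-0.14) = 0.4443
P = 442·0.9812·0.5040 − 438·0.4443 = 218.5800 − 194.6034 = 23.9766

€23.98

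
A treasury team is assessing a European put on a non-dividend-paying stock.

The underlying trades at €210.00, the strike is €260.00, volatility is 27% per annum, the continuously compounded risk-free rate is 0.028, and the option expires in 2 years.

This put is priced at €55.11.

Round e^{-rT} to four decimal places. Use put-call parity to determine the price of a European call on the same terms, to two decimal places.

€19.28

e^(−rT) = e^(−0.028·2) = 0.9455
Put-call parity: C − P = S − K·e^(−rT) = 210 − 260·0.9455 = 210 − 245.8300 = -35.8300
C = P + (C − P) = 55.11 + (-35.8300) = 19.2800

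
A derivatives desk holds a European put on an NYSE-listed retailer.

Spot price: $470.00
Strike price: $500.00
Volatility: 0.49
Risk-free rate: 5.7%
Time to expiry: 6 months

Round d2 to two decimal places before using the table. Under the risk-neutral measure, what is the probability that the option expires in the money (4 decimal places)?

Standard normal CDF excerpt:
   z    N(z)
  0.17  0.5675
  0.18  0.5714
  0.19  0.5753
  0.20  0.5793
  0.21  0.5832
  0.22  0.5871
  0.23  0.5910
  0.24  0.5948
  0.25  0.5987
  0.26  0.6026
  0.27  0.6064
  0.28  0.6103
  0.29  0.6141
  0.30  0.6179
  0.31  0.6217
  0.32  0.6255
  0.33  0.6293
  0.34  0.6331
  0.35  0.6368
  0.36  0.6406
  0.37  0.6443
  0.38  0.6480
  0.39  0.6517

0.6064

T = 0.5;  σ√T = 0.3465
d₁ = [ln(470/500) + (0.057 + ½·0.49²)·0.5] / (σ√T) = (-0.0619 + 0.0885) / 0.3465 = 0.0769 ⇒ 0.08
d₂ = 0.0769 − 0.3465 = -0.2696 ⇒ -0.27
Pr(exercise) under Q = N(−d₂) = N(0.27) = 0.6064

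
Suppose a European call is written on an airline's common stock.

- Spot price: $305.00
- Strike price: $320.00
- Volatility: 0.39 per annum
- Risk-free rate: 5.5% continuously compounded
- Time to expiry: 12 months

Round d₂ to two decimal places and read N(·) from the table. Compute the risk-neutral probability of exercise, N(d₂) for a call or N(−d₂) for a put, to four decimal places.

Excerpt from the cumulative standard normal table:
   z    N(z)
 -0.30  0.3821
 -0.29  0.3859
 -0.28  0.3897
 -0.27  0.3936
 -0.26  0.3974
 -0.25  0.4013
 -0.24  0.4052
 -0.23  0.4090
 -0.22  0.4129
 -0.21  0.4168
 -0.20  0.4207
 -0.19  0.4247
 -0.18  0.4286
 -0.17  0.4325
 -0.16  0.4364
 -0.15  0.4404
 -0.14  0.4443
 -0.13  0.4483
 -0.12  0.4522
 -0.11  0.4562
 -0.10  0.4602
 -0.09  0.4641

σ√T = 0.39 × 1.0000 = 0.3900
ln(S/K) + (r + σ²/2)T = ln(305/320) + (0.055 + 0.39²/2)·1 = -0.0480 + 0.1310 = 0.0830
d₁ = 0.0830 / 0.3900 = 0.2129 ⇒ 0.21
d₂ = d₁ − σ√T = 0.2129 − 0.3900 = -0.1771 ⇒ -0.18
Risk-neutral Pr[S_T > K] = N(d₂) = N(-0.18) = 0.4286

0.4286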